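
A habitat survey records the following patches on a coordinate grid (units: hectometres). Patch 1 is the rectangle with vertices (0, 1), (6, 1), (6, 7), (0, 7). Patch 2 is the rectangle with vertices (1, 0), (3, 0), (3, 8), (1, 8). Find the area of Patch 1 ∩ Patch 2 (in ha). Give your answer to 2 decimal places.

|Patch 1∩Patch 2|: x∈[1,3], y∈[1,7] → 2·6 = 12.

12.00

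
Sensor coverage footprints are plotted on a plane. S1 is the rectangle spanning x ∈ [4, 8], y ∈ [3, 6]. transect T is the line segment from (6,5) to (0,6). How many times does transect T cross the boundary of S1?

The segment meets the boundary at (4,5.333).

1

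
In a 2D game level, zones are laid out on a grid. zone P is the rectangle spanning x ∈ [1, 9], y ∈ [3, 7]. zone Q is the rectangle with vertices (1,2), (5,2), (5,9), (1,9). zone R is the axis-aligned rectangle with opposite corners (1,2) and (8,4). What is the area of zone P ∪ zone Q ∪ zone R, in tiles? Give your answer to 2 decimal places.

47.00

By inclusion–exclusion:
Individual areas: |zone P| = 32, |zone Q| = 28, |zone R| = 14.
|zone P∩zone Q|: x∈[1,5], y∈[3,7] → 4·4 = 16.
|zone P∩zone R|: x∈[1,8], y∈[3,4] → 7·1 = 7.
|zone Q∩zone R|: x∈[1,5], y∈[2,4] → 4·2 = 8.
|zone P∩zone Q∩zone R| = 4.
|zone P ∪ zone Q ∪ zone R| = 74 − 31 + 4 = 47.00.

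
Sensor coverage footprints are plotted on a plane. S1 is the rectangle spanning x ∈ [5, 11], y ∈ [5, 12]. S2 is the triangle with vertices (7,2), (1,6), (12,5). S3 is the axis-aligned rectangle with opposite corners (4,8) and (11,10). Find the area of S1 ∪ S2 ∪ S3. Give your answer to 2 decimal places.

60.82

By inclusion–exclusion:
Individual areas: |S1| = 42, |S2| = 19, |S3| = 14.
|S1∩S2| = 2.1818.
|S1∩S3|: x∈[5,11], y∈[8,10] → 6·2 = 12.
|S2∩S3| = 0.
|S1∩S2∩S3| = 0.
|S1 ∪ S2 ∪ S3| = 75 − 14.1818 + 0 = 60.82.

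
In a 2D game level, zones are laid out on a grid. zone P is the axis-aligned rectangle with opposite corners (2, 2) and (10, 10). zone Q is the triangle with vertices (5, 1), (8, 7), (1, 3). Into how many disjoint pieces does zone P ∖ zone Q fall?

2

zone P ∖ zone Q splits into 2 disjoint pieces (area 50.5357, area 0.25).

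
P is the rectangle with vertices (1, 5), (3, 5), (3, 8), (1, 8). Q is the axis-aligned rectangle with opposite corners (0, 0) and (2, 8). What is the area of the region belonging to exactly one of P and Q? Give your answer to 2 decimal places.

|P∩Q|: x∈[1,2], y∈[5,8] → 1·3 = 3.
|P △ Q| = |P| + |Q| − 2·|P∩Q| = 6 + 16 − 6 = 16.00.

16.00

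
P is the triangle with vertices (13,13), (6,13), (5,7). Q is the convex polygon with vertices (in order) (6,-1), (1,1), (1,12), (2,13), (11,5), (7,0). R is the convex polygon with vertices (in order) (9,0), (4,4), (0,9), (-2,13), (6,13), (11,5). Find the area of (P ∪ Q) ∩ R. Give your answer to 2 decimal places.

62.76

|P ∪ Q| = 102.4166.
|(P ∪ Q) ∩ R| = 62.76.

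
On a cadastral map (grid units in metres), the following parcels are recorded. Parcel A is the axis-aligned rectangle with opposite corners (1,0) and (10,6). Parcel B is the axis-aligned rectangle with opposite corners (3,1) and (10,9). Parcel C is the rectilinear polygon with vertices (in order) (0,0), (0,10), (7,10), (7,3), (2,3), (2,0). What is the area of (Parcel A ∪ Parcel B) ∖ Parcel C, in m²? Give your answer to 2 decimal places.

|Parcel A ∪ Parcel B| = 75.
|(Parcel A ∪ Parcel B) ∩ Parcel C| = 33.
|(Parcel A ∪ Parcel B) ∖ Parcel C| = 75 − 33 = 42.00.

42.00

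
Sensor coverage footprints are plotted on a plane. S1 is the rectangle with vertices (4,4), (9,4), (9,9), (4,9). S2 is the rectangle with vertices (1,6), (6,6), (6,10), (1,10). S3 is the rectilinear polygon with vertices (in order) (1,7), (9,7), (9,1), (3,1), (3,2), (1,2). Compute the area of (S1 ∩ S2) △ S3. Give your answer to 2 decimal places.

|S1 ∩ S2| = 6.
|(S1 ∩ S2) ∩ S3| = 2.
|(S1 ∩ S2) △ S3| = 6 + 46 − 4 = 48.00.

48.00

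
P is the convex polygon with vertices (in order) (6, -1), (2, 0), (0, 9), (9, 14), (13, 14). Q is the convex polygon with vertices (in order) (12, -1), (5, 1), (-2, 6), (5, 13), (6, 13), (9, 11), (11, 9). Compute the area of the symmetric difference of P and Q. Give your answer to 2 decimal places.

|P| = 107, |Q| = 115, |P∩Q| = 79.0985.
|P △ Q| = |P| + |Q| − 2·|P∩Q| = 107 + 115 − 158.197 = 63.80.

63.80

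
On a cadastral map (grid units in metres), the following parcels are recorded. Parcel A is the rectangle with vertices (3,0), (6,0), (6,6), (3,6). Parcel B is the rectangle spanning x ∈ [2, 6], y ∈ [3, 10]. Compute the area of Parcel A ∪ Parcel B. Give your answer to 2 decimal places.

By inclusion–exclusion:
Individual areas: |Parcel A| = 18, |Parcel B| = 28.
|Parcel A∩Parcel B|: x∈[3,6], y∈[3,6] → 3·3 = 9.
|Parcel A ∪ Parcel B| = 46 − 9 = 37.00.

37.00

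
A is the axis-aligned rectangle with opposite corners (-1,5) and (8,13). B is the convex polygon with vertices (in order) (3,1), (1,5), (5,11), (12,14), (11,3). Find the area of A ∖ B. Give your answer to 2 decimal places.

40.07

|A| = 72, |A∩B| = 31.9286.
|A ∖ B| = |A| − |A∩B| = 72 − 31.9286 = 40.07.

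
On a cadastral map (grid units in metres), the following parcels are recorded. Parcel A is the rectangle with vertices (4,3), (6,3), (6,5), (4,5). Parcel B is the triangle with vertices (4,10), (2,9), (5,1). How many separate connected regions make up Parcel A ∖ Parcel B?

2

Parcel A ∖ Parcel B splits into 2 disjoint pieces (area 2.6667, area 0.0833).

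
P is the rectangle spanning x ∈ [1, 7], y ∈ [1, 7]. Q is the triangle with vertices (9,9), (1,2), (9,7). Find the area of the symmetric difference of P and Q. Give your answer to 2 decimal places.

|P| = 36, |Q| = 8, |P∩Q| = 4.4643.
|P △ Q| = |P| + |Q| − 2·|P∩Q| = 36 + 8 − 8.9286 = 35.07.

35.07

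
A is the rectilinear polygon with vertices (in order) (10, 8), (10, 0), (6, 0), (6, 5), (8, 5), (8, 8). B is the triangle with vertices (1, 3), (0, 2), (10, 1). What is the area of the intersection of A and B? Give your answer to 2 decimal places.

The intersection is the polygon with vertices (6,1.889), (10,1), (6,1.4).
By the shoelace formula its area is 0.98.

0.98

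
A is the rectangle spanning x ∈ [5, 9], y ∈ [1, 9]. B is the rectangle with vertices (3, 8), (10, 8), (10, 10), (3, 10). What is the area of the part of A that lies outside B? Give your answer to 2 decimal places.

|A∩B|: x∈[5,9], y∈[8,9] → 4·1 = 4.
|A| = 32.
|A ∖ B| = |A| − |A∩B| = 32 − 4 = 28.00.

28.00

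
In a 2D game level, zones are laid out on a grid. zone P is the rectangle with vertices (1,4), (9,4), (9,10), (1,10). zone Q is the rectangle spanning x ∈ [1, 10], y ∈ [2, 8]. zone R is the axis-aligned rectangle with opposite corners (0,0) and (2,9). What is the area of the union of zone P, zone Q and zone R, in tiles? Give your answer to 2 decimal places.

81.00

By inclusion–exclusion:
Individual areas: |zone P| = 48, |zone Q| = 54, |zone R| = 18.
|zone P∩zone Q|: x∈[1,9], y∈[4,8] → 8·4 = 32.
|zone P∩zone R|: x∈[1,2], y∈[4,9] → 1·5 = 5.
|zone Q∩zone R|: x∈[1,2], y∈[2,8] → 1·6 = 6.
|zone P∩zone Q∩zone R| = 4.
|zone P ∪ zone Q ∪ zone R| = 120 − 43 + 4 = 81.00.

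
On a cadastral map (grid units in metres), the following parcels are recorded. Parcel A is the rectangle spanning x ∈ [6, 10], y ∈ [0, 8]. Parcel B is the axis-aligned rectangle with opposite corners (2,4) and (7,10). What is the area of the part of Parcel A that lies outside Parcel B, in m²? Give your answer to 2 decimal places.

|Parcel A∩Parcel B|: x∈[6,7], y∈[4,8] → 1·4 = 4.
|Parcel A| = 32.
|Parcel A ∖ Parcel B| = |Parcel A| − |Parcel A∩Parcel B| = 32 − 4 = 28.00.

28.00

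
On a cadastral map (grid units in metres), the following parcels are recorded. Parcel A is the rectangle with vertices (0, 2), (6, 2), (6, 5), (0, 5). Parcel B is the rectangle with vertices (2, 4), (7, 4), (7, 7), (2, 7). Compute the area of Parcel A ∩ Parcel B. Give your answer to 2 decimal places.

4.00

|Parcel A∩Parcel B|: x∈[2,6], y∈[4,5] → 4·1 = 4.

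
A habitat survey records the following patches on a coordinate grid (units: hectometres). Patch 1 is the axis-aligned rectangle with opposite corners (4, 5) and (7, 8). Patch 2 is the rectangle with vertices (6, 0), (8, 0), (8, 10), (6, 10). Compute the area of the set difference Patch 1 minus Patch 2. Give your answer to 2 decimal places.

|Patch 1∩Patch 2|: x∈[6,7], y∈[5,8] → 1·3 = 3.
|Patch 1| = 9.
|Patch 1 ∖ Patch 2| = |Patch 1| − |Patch 1∩Patch 2| = 9 − 3 = 6.00.

6.00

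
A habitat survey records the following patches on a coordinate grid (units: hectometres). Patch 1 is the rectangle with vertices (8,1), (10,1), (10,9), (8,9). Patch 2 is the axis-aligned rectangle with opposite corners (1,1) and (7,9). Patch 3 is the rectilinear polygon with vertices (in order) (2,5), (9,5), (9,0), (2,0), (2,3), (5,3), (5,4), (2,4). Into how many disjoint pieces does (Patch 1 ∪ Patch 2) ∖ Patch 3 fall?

(Patch 1 ∪ Patch 2) ∖ Patch 3 splits into 2 disjoint pieces (area 12, area 31).

2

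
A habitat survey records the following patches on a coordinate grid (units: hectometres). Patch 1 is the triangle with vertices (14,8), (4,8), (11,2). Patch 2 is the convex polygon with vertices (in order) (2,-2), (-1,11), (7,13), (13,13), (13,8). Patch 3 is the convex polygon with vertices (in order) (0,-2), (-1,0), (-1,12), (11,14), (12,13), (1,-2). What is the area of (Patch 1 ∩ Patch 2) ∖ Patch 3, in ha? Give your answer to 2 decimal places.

12.93

|Patch 1 ∩ Patch 2| = 17.8676.
|(Patch 1 ∩ Patch 2) ∩ Patch 3| = 4.9415.
|(Patch 1 ∩ Patch 2) ∖ Patch 3| = 17.8676 − 4.9415 = 12.93.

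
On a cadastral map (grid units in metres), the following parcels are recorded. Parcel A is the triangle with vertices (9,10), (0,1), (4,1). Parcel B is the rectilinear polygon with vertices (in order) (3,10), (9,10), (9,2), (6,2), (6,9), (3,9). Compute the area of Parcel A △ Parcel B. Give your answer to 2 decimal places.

|Parcel A| = 18, |Parcel B| = 27, |Parcel A∩Parcel B| = 3.6.
|Parcel A △ Parcel B| = |Parcel A| + |Parcel B| − 2·|Parcel A∩Parcel B| = 18 + 27 − 7.2 = 37.80.

37.80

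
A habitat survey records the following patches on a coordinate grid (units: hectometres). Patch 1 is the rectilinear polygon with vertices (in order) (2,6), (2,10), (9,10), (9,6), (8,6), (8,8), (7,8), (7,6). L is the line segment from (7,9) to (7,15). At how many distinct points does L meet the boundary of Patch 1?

1

The segment meets the boundary at (7,10).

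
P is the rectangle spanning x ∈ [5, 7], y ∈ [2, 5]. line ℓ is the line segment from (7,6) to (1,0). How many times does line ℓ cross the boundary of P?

2

The segment meets the boundary at (5,4), (6,5).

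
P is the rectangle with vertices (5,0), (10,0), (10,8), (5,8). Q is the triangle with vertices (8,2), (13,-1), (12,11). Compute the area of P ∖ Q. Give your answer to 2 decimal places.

|P| = 40, |P∩Q| = 5.7.
|P ∖ Q| = |P| − |P∩Q| = 40 − 5.7 = 34.30.

34.30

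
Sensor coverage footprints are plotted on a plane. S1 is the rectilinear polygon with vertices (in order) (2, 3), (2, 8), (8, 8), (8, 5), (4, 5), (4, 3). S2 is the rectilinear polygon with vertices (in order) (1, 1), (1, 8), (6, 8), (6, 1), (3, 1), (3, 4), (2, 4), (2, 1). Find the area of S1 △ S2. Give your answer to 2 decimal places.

24.00

|S1| = 22, |S2| = 32, |S1∩S2| = 15.
|S1 △ S2| = |S1| + |S2| − 2·|S1∩S2| = 22 + 32 − 30 = 24.00.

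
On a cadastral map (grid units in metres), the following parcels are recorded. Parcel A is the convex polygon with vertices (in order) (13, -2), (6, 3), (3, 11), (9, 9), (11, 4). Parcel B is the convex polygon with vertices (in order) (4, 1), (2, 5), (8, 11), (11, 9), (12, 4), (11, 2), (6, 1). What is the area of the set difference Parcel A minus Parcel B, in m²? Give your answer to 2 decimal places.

|Parcel A| = 50.5, |Parcel A∩Parcel B| = 36.7466.
|Parcel A ∖ Parcel B| = |Parcel A| − |Parcel A∩Parcel B| = 50.5 − 36.7466 = 13.75.

13.75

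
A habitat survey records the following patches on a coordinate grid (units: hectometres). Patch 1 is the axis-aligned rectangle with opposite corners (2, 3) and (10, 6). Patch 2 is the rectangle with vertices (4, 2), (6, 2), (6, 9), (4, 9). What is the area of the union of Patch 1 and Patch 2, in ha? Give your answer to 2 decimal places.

32.00

By inclusion–exclusion:
Individual areas: |Patch 1| = 24, |Patch 2| = 14.
|Patch 1∩Patch 2|: x∈[4,6], y∈[3,6] → 2·3 = 6.
|Patch 1 ∪ Patch 2| = 38 − 6 = 32.00.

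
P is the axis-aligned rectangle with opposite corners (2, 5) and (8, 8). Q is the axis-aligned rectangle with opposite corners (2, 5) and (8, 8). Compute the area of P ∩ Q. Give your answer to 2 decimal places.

18.00

|P∩Q|: x∈[2,8], y∈[5,8] → 6·3 = 18.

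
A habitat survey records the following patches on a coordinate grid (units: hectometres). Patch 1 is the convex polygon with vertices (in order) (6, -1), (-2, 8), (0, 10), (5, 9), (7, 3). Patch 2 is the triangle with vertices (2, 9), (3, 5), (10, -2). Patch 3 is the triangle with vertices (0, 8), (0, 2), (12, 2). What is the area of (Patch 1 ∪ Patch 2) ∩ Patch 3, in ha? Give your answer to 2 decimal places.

The region (Patch 1 ∪ Patch 2) ∩ Patch 3 is the polygon with vertices (7,3), (6.837,2.349), (7.091,2), (3.333,2), (0,5.75), (0,8), (6.4,4.8).
By the shoelace formula its area is 22.98.

22.98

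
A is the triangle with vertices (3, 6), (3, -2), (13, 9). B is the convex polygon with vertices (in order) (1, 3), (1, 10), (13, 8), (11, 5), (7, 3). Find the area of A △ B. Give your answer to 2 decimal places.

45.35

|A| = 40, |B| = 61, |A∩B| = 27.8233.
|A △ B| = |A| + |B| − 2·|A∩B| = 40 + 61 − 55.6466 = 45.35.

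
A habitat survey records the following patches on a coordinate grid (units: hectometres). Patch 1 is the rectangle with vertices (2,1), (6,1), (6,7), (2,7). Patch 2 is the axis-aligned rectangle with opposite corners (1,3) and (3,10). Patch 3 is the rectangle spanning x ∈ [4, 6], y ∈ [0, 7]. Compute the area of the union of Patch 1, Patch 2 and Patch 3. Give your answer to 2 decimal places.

By inclusion–exclusion:
Individual areas: |Patch 1| = 24, |Patch 2| = 14, |Patch 3| = 14.
|Patch 1∩Patch 2|: x∈[2,3], y∈[3,7] → 1·4 = 4.
|Patch 1∩Patch 3|: x∈[4,6], y∈[1,7] → 2·6 = 12.
|Patch 2∩Patch 3| = 0 (no overlap).
|Patch 1∩Patch 2∩Patch 3| = 0.
|Patch 1 ∪ Patch 2 ∪ Patch 3| = 52 − 16 + 0 = 36.00.

36.00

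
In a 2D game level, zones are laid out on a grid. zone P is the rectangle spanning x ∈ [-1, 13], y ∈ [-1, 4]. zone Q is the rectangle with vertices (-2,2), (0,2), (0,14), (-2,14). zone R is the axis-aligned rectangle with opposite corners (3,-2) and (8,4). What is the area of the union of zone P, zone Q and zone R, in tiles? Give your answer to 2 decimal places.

97.00

By inclusion–exclusion:
Individual areas: |zone P| = 70, |zone Q| = 24, |zone R| = 30.
|zone P∩zone Q|: x∈[-1,0], y∈[2,4] → 1·2 = 2.
|zone P∩zone R|: x∈[3,8], y∈[-1,4] → 5·5 = 25.
|zone Q∩zone R| = 0 (no overlap).
|zone P∩zone Q∩zone R| = 0.
|zone P ∪ zone Q ∪ zone R| = 124 − 27 + 0 = 97.00.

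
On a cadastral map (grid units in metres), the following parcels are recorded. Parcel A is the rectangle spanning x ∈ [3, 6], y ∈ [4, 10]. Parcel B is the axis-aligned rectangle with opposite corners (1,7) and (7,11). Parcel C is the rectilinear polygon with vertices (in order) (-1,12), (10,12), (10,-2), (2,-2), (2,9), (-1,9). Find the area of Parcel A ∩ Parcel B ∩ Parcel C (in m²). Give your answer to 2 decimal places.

9.00

The intersection is the polygon with vertices (6,10), (6,7), (3,7), (3,10).
By the shoelace formula its area is 9.00.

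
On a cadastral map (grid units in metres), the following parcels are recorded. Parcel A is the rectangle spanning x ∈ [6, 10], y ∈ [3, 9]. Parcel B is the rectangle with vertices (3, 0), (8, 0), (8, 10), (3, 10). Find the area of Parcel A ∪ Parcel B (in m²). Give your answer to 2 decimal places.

By inclusion–exclusion:
Individual areas: |Parcel A| = 24, |Parcel B| = 50.
|Parcel A∩Parcel B|: x∈[6,8], y∈[3,9] → 2·6 = 12.
|Parcel A ∪ Parcel B| = 74 − 12 = 62.00.

62.00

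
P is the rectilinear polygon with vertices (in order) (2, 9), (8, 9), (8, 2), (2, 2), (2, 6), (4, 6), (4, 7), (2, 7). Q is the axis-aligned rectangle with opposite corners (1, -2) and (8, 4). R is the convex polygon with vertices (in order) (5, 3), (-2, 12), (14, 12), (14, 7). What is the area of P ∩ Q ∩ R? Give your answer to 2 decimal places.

The intersection is the polygon with vertices (7.25,4), (5,3), (4.222,4).
By the shoelace formula its area is 1.51.

1.51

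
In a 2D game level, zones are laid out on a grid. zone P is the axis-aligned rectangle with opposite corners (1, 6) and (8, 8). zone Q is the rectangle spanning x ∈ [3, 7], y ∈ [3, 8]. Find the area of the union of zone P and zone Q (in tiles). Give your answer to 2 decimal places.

26.00

By inclusion–exclusion:
Individual areas: |zone P| = 14, |zone Q| = 20.
|zone P∩zone Q|: x∈[3,7], y∈[6,8] → 4·2 = 8.
|zone P ∪ zone Q| = 34 − 8 = 26.00.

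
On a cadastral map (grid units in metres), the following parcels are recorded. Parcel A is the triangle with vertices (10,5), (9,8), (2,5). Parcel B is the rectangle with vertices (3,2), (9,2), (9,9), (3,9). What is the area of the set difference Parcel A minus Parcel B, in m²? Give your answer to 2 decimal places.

|Parcel A| = 12, |Parcel A∩Parcel B| = 10.2857.
|Parcel A ∖ Parcel B| = |Parcel A| − |Parcel A∩Parcel B| = 12 − 10.2857 = 1.71.

1.71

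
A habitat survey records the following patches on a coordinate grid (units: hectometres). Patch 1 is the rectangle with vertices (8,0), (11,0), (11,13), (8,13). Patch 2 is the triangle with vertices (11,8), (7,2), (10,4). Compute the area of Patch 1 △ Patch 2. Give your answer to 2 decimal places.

34.83

|Patch 1| = 39, |Patch 2| = 5, |Patch 1∩Patch 2| = 4.5833.
|Patch 1 △ Patch 2| = |Patch 1| + |Patch 2| − 2·|Patch 1∩Patch 2| = 39 + 5 − 9.1667 = 34.83.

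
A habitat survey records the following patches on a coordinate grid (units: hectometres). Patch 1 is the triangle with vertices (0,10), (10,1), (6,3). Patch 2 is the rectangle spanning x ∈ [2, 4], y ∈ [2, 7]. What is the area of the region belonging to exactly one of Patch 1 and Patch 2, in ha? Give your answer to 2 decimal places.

16.02

|Patch 1| = 8, |Patch 2| = 10, |Patch 1∩Patch 2| = 0.9905.
|Patch 1 △ Patch 2| = |Patch 1| + |Patch 2| − 2·|Patch 1∩Patch 2| = 8 + 10 − 1.981 = 16.02.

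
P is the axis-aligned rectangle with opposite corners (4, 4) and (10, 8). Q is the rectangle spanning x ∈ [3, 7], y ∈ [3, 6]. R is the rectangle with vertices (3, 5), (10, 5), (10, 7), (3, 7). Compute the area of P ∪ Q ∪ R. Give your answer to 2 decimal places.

By inclusion–exclusion:
Individual areas: |P| = 24, |Q| = 12, |R| = 14.
|P∩Q|: x∈[4,7], y∈[4,6] → 3·2 = 6.
|P∩R|: x∈[4,10], y∈[5,7] → 6·2 = 12.
|Q∩R|: x∈[3,7], y∈[5,6] → 4·1 = 4.
|P∩Q∩R| = 3.
|P ∪ Q ∪ R| = 50 − 22 + 3 = 31.00.

31.00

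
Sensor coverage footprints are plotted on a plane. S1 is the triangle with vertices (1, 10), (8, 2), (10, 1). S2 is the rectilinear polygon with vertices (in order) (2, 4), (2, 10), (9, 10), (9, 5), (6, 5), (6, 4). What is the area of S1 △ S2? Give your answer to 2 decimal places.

|S1| = 4.5, |S2| = 39, |S1∩S2| = 1.7143.
|S1 △ S2| = |S1| + |S2| − 2·|S1∩S2| = 4.5 + 39 − 3.4286 = 40.07.

40.07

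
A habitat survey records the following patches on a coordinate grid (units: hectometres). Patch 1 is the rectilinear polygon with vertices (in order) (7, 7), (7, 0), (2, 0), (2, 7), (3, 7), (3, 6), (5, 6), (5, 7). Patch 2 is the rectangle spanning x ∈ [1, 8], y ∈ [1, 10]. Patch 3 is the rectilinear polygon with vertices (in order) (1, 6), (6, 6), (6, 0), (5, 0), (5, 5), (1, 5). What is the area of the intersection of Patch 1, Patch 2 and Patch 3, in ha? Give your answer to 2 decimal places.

The intersection is the polygon with vertices (5,1), (5,5), (2,5), (2,6), (3,6), (5,6), (6,6), (6,1).
By the shoelace formula its area is 8.00.

8.00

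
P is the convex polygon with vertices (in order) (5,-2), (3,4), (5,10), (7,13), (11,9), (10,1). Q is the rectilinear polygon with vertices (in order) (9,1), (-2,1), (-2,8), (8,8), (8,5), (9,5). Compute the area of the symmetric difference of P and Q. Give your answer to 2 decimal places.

80.83

|P| = 76.5, |Q| = 74, |P∩Q| = 34.8333.
|P △ Q| = |P| + |Q| − 2·|P∩Q| = 76.5 + 74 − 69.6667 = 80.83.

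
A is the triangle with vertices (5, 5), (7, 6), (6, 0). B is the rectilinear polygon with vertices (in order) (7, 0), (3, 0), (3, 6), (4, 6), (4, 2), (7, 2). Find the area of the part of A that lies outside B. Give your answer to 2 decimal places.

4.77

|A| = 5.5, |A∩B| = 0.7333.
|A ∖ B| = |A| − |A∩B| = 5.5 − 0.7333 = 4.77.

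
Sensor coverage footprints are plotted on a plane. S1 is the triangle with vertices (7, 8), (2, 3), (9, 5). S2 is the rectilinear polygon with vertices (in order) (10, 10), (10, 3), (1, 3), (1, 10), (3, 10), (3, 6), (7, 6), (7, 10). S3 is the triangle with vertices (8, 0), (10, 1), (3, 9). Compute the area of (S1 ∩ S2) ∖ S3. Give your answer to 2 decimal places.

8.37

|S1 ∩ S2| = 10.5.
|(S1 ∩ S2) ∩ S3| = 2.1276.
|(S1 ∩ S2) ∖ S3| = 10.5 − 2.1276 = 8.37.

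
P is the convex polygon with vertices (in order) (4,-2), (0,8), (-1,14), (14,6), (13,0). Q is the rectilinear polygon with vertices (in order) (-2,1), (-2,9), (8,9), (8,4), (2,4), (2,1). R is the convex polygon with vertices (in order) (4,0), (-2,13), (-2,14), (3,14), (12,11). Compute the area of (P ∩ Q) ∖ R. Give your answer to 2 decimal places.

|P ∩ Q| = 37.0833.
|(P ∩ Q) ∩ R| = 34.1818.
|(P ∩ Q) ∖ R| = 37.0833 − 34.1818 = 2.90.

2.90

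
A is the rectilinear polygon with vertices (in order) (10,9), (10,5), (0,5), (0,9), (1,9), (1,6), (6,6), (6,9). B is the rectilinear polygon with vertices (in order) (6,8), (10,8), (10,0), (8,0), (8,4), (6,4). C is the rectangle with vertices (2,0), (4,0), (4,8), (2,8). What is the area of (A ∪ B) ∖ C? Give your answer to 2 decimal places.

|A ∪ B| = 37.
|(A ∪ B) ∩ C| = 2.
|(A ∪ B) ∖ C| = 37 − 2 = 35.00.

35.00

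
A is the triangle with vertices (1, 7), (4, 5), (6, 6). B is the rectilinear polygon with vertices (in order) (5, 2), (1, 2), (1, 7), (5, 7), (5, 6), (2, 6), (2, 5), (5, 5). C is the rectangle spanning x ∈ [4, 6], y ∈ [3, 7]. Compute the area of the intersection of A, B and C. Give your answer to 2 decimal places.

0.30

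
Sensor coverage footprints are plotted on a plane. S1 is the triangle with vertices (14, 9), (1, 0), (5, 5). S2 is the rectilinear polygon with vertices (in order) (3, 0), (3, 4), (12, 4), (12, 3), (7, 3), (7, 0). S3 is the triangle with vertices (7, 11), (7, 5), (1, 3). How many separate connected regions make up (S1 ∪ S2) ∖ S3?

1

(S1 ∪ S2) ∖ S3 is a single connected region.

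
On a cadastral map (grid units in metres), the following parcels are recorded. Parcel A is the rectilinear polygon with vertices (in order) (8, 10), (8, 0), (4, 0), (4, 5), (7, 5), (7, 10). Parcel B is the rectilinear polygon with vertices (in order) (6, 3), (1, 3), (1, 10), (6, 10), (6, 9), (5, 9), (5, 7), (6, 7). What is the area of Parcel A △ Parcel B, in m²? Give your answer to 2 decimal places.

50.00

|Parcel A| = 25, |Parcel B| = 33, |Parcel A∩Parcel B| = 4.
|Parcel A △ Parcel B| = |Parcel A| + |Parcel B| − 2·|Parcel A∩Parcel B| = 25 + 33 − 8 = 50.00.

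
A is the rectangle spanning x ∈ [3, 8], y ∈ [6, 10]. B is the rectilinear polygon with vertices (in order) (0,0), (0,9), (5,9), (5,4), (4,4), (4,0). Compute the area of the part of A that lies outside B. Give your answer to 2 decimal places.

14.00

|A| = 20, |A∩B| = 6.
|A ∖ B| = |A| − |A∩B| = 20 − 6 = 14.00.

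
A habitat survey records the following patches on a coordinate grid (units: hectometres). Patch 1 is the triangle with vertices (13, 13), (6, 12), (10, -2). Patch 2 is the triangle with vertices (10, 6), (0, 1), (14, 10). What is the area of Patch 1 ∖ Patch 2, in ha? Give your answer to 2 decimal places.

46.07

|Patch 1| = 51, |Patch 1∩Patch 2| = 4.9305.
|Patch 1 ∖ Patch 2| = |Patch 1| − |Patch 1∩Patch 2| = 51 − 4.9305 = 46.07.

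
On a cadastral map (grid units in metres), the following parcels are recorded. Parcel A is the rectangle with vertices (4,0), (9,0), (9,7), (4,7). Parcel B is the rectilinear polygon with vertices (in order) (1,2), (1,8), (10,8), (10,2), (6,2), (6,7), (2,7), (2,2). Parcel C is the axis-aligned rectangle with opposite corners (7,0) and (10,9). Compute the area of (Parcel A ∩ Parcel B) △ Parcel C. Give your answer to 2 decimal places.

22.00

|Parcel A ∩ Parcel B| = 15.
|(Parcel A ∩ Parcel B) ∩ Parcel C| = 10.
|(Parcel A ∩ Parcel B) △ Parcel C| = 15 + 27 − 20 = 22.00.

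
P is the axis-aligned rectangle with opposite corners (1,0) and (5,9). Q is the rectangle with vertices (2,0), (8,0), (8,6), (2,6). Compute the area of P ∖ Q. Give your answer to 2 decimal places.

18.00

|P∩Q|: x∈[2,5], y∈[0,6] → 3·6 = 18.
|P| = 36.
|P ∖ Q| = |P| − |P∩Q| = 36 − 18 = 18.00.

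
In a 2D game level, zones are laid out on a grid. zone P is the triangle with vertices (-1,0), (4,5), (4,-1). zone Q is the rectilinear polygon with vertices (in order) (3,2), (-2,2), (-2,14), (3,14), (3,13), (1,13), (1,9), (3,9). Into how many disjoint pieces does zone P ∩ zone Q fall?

zone P ∩ zone Q is a single connected region.

1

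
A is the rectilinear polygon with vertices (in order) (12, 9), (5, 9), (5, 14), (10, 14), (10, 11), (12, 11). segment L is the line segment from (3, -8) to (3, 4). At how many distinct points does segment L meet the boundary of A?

The segment lies entirely outside A and never meets its boundary.

0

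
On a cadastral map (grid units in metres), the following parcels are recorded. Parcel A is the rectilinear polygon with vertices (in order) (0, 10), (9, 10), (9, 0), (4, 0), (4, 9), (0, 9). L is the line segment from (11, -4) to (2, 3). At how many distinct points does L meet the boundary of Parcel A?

The segment meets the boundary at (4,1.444), (5.857,0).

2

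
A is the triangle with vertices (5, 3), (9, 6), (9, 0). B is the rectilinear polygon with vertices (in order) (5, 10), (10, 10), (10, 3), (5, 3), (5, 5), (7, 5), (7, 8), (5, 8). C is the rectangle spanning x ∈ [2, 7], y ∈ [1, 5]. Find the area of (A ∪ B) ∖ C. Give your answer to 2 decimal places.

|A ∪ B| = 35.
|(A ∪ B) ∩ C| = 5.5.
|(A ∪ B) ∖ C| = 35 − 5.5 = 29.50.

29.50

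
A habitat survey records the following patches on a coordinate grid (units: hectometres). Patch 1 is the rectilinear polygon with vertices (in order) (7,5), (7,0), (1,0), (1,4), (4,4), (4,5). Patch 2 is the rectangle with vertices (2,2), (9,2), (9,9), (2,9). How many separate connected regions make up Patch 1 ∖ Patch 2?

Patch 1 ∖ Patch 2 is a single connected region.

1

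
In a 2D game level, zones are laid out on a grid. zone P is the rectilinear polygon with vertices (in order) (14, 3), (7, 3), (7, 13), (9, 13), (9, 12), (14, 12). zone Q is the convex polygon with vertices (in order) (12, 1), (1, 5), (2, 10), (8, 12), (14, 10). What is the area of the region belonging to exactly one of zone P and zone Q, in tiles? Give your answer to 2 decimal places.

|zone P| = 65, |zone Q| = 95.5, |zone P∩zone Q| = 51.3889.
|zone P △ zone Q| = |zone P| + |zone Q| − 2·|zone P∩zone Q| = 65 + 95.5 − 102.7778 = 57.72.

57.72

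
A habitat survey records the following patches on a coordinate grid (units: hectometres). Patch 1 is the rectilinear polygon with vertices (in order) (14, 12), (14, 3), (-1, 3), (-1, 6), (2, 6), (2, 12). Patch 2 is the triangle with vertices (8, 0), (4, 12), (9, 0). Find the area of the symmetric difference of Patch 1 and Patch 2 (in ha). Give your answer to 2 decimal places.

116.25

|Patch 1| = 117, |Patch 2| = 6, |Patch 1∩Patch 2| = 3.375.
|Patch 1 △ Patch 2| = |Patch 1| + |Patch 2| − 2·|Patch 1∩Patch 2| = 117 + 6 − 6.75 = 116.25.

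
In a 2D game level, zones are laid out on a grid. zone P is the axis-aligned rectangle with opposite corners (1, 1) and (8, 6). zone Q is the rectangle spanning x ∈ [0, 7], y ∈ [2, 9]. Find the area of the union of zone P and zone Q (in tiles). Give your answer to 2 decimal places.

60.00

By inclusion–exclusion:
Individual areas: |zone P| = 35, |zone Q| = 49.
|zone P∩zone Q|: x∈[1,7], y∈[2,6] → 6·4 = 24.
|zone P ∪ zone Q| = 84 − 24 = 60.00.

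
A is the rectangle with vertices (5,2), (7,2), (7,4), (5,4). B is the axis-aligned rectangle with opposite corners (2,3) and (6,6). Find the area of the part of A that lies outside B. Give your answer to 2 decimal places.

|A∩B|: x∈[5,6], y∈[3,4] → 1·1 = 1.
|A| = 4.
|A ∖ B| = |A| − |A∩B| = 4 − 1 = 3.00.

3.00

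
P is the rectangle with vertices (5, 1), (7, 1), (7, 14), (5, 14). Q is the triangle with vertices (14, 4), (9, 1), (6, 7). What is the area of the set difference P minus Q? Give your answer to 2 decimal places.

|P| = 26, |P∩Q| = 0.8125.
|P ∖ Q| = |P| − |P∩Q| = 26 − 0.8125 = 25.19.

25.19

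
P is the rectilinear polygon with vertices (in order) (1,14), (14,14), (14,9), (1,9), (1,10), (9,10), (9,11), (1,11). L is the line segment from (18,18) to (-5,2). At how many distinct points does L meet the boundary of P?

4

The segment meets the boundary at (5.062,9), (6.5,10), (7.938,11), (12.25,14).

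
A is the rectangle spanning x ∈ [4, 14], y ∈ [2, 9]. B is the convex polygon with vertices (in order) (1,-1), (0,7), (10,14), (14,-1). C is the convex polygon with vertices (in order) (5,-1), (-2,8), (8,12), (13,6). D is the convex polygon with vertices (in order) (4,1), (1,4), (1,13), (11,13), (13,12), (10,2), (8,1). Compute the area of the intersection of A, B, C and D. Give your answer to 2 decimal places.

The intersection is the polygon with vertices (10.5,9), (11.677,7.588), (10.559,3.864), (8.429,2), (4,2), (4,9).
By the shoelace formula its area is 46.76.

46.76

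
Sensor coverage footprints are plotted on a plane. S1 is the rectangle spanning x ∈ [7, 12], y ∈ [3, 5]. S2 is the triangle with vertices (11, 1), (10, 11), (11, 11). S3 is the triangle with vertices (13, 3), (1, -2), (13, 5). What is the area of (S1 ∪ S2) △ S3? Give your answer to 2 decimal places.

|S1 ∪ S2| = 14.4.
|(S1 ∪ S2) ∩ S3| = 1.8549.
|(S1 ∪ S2) △ S3| = 14.4 + 12 − 3.7098 = 22.69.

22.69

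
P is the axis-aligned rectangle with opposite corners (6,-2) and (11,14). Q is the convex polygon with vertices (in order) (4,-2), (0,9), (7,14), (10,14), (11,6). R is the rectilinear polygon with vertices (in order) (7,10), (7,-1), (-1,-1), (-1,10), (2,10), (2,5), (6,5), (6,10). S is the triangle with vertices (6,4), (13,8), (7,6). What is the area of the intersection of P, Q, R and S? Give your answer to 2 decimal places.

The intersection is the polygon with vertices (7,4.571), (6,4), (7,6).
By the shoelace formula its area is 0.71.

0.71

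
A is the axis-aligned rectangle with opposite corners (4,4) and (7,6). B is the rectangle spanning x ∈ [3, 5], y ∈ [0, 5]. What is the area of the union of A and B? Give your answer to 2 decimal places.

By inclusion–exclusion:
Individual areas: |A| = 6, |B| = 10.
|A∩B|: x∈[4,5], y∈[4,5] → 1·1 = 1.
|A ∪ B| = 16 − 1 = 15.00.

15.00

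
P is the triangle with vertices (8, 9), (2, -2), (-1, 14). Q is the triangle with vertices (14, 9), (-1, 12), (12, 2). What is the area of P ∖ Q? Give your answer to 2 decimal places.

46.48

|P| = 64.5, |P∩Q| = 18.0235.
|P ∖ Q| = |P| − |P∩Q| = 64.5 − 18.0235 = 46.48.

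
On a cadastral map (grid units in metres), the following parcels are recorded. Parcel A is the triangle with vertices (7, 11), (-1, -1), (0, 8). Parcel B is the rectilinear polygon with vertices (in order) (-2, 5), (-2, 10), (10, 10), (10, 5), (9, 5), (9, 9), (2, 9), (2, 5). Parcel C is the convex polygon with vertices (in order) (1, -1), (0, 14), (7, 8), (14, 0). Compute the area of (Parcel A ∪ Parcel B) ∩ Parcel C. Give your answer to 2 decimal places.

24.54

|Parcel A ∪ Parcel B| = 52.1429.
|(Parcel A ∪ Parcel B) ∩ Parcel C| = 24.54.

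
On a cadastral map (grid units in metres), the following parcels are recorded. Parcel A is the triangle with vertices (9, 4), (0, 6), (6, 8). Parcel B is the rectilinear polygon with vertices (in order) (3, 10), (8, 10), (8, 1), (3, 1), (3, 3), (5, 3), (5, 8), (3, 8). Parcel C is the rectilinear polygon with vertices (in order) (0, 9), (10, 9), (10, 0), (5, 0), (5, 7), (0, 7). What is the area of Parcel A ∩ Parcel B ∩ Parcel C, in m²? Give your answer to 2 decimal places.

The intersection is the polygon with vertices (5,7), (5,7.667), (6,8), (8,5.333), (8,4.222), (5,4.889).
By the shoelace formula its area is 7.50.

7.50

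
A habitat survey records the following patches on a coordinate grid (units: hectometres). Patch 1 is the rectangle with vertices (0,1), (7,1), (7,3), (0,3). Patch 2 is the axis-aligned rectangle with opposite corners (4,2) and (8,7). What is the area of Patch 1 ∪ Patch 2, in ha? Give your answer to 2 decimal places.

By inclusion–exclusion:
Individual areas: |Patch 1| = 14, |Patch 2| = 20.
|Patch 1∩Patch 2|: x∈[4,7], y∈[2,3] → 3·1 = 3.
|Patch 1 ∪ Patch 2| = 34 − 3 = 31.00.

31.00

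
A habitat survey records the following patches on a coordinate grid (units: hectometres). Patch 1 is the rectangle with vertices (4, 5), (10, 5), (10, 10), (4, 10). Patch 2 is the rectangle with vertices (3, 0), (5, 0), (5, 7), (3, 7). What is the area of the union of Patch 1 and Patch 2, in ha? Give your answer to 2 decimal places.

42.00

By inclusion–exclusion:
Individual areas: |Patch 1| = 30, |Patch 2| = 14.
|Patch 1∩Patch 2|: x∈[4,5], y∈[5,7] → 1·2 = 2.
|Patch 1 ∪ Patch 2| = 44 − 2 = 42.00.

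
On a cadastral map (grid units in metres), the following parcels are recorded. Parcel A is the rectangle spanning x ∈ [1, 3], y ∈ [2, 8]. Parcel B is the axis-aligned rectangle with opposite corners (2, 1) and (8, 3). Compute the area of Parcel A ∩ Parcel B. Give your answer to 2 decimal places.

1.00

|Parcel A∩Parcel B|: x∈[2,3], y∈[2,3] → 1·1 = 1.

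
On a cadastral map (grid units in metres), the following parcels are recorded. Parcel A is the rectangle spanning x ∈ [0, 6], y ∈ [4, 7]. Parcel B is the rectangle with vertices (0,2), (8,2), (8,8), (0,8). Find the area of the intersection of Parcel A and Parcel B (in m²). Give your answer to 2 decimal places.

|Parcel A∩Parcel B|: x∈[0,6], y∈[4,7] → 6·3 = 18.

18.00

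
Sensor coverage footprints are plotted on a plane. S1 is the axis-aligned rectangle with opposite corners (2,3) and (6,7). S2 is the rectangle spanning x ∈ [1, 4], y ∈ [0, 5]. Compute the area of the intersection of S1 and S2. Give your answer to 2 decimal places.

|S1∩S2|: x∈[2,4], y∈[3,5] → 2·2 = 4.

4.00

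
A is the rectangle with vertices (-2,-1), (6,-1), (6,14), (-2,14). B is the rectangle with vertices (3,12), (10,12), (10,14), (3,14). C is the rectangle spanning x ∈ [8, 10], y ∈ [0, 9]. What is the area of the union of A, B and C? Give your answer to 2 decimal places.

By inclusion–exclusion:
Individual areas: |A| = 120, |B| = 14, |C| = 18.
|A∩B|: x∈[3,6], y∈[12,14] → 3·2 = 6.
|A∩C| = 0 (no overlap).
|B∩C| = 0 (no overlap).
|A∩B∩C| = 0.
|A ∪ B ∪ C| = 152 − 6 + 0 = 146.00.

146.00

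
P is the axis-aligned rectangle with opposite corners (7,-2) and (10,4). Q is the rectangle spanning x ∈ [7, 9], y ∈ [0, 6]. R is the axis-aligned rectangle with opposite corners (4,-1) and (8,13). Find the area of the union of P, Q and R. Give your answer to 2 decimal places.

71.00

By inclusion–exclusion:
Individual areas: |P| = 18, |Q| = 12, |R| = 56.
|P∩Q|: x∈[7,9], y∈[0,4] → 2·4 = 8.
|P∩R|: x∈[7,8], y∈[-1,4] → 1·5 = 5.
|Q∩R|: x∈[7,8], y∈[0,6] → 1·6 = 6.
|P∩Q∩R| = 4.
|P ∪ Q ∪ R| = 86 − 19 + 4 = 71.00.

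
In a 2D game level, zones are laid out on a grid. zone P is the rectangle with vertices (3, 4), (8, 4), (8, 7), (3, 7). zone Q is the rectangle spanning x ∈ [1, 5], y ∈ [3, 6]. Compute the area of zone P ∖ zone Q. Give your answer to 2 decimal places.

|zone P∩zone Q|: x∈[3,5], y∈[4,6] → 2·2 = 4.
|zone P| = 15.
|zone P ∖ zone Q| = |zone P| − |zone P∩zone Q| = 15 − 4 = 11.00.

11.00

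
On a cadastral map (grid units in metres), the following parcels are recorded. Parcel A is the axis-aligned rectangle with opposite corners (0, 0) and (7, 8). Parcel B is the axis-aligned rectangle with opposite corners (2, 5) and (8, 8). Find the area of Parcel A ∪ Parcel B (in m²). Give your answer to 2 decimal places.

By inclusion–exclusion:
Individual areas: |Parcel A| = 56, |Parcel B| = 18.
|Parcel A∩Parcel B|: x∈[2,7], y∈[5,8] → 5·3 = 15.
|Parcel A ∪ Parcel B| = 74 − 15 = 59.00.

59.00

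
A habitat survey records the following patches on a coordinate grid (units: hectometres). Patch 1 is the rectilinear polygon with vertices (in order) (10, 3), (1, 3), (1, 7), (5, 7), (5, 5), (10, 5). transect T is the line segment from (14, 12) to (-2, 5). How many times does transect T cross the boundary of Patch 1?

The segment meets the boundary at (1,6.312), (2.571,7).

2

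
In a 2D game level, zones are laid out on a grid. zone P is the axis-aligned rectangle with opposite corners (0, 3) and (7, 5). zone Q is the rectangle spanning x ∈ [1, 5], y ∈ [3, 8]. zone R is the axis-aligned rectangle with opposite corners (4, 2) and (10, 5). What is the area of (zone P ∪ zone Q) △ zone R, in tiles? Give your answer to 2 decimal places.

32.00

|zone P ∪ zone Q| = 26.
|(zone P ∪ zone Q) ∩ zone R| = 6.
|(zone P ∪ zone Q) △ zone R| = 26 + 18 − 12 = 32.00.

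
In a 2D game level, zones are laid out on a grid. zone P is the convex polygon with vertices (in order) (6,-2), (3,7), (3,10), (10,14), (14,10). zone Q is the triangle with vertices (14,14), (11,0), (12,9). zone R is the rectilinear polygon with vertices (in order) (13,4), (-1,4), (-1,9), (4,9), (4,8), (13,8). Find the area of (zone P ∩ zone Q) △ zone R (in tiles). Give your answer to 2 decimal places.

62.78

|zone P ∩ zone Q| = 2.8664.
|(zone P ∩ zone Q) ∩ zone R| = 0.5444.
|(zone P ∩ zone Q) △ zone R| = 2.8664 + 61 − 1.0889 = 62.78.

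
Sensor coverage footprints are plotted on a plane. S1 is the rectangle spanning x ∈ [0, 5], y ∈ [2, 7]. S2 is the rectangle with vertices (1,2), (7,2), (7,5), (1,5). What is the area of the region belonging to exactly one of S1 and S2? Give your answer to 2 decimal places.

|S1∩S2|: x∈[1,5], y∈[2,5] → 4·3 = 12.
|S1 △ S2| = |S1| + |S2| − 2·|S1∩S2| = 25 + 18 − 24 = 19.00.

19.00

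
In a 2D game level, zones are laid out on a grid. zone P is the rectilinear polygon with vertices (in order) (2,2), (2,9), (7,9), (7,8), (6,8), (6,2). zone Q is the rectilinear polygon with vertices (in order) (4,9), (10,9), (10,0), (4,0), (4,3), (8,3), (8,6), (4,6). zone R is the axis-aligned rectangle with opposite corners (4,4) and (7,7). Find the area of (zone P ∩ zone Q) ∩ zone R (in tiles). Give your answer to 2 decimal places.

The region (zone P ∩ zone Q) ∩ zone R is the polygon with vertices (6,6), (4,6), (4,7), (6,7).
By the shoelace formula its area is 2.00.

2.00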